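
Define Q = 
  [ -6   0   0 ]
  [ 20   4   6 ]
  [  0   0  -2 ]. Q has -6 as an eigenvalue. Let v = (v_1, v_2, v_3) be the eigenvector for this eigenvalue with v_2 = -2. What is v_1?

Q + 6I = [[0, 0, 0], [20, 10, 6], [0, 0, 4]].
Solving (Q + 6I)v = 0 gives the eigenspace spanned by (1, -2, 0).
With v_2 = -2, v = (1, -2, 0), so v_1 = 1.

1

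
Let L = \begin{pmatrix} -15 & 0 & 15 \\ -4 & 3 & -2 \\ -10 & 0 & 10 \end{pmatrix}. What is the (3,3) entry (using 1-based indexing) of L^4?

Characteristic polynomial: μ^3 + 2μ^2 - 15μ = μ(μ - 3)(μ + 5), so the eigenvalues are -5, 0, 3.
μ=0: eigenvector (1, 2, 1).
μ=3: eigenvector (0, 1, 0).
μ=-5: eigenvector (3, 2, 2).
P = [[1, 0, 3], [2, 1, 2], [1, 0, 2]], D = diag(0, 3, -5), P⁻¹ = [[-2, 0, 3], [2, 1, -4], [1, 0, -1]].
L⁴ = P·diag(0, 81, 625)·P⁻¹ = [[1875, 0, -1875], [1412, 81, -1574], [1250, 0, -1250]].
The requested entry is -1250.

-1250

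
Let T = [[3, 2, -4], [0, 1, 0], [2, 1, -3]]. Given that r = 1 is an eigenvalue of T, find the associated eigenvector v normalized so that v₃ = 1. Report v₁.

2

T − 1I = [[2, 2, -4], [0, 0, 0], [2, 1, -4]].
Solving (T − 1I)v = 0 gives the eigenspace spanned by (2, 0, 1).
With v₃ = 1, v = (2, 0, 1), so v₁ = 2.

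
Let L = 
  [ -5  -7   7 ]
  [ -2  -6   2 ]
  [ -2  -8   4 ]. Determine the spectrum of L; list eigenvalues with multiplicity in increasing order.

-5, -4, 2

Characteristic polynomial: p(s) = s^3 + 7s^2 + 2s - 40 = (s - 2)(s + 4)(s + 5).
Roots (with multiplicity): -5, -4, 2.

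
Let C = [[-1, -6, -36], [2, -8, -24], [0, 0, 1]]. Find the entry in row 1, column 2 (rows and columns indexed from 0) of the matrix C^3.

-504

Characteristic polynomial: s^3 + 8s^2 + 11s - 20 = (s - 1)(s + 4)(s + 5), so the eigenvalues are -5, -4, 1.
s=-5: eigenvector (-3, -2, 0).
s=-4: eigenvector (2, 1, 0).
s=1: eigenvector (-6, -4, 1).
P = [[-3, 2, -6], [-2, 1, -4], [0, 0, 1]], D = diag(-5, -4, 1), P⁻¹ = [[1, -2, -2], [2, -3, 0], [0, 0, 1]].
C³ = P·diag(-125, -64, 1)·P⁻¹ = [[119, -366, -756], [122, -308, -504], [0, 0, 1]].
The requested entry is -504.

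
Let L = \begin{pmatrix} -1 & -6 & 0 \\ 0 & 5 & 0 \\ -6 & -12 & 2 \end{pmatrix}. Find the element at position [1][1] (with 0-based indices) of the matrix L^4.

625

Characteristic polynomial: μ^3 - 6μ^2 + 3μ + 10 = (μ - 5)(μ - 2)(μ + 1), so the eigenvalues are -1, 2, 5.
μ=-1: eigenvector (1, 0, 2).
μ=5: eigenvector (-1, 1, -2).
μ=2: eigenvector (0, 0, 1).
P = [[1, -1, 0], [0, 1, 0], [2, -2, 1]], D = diag(-1, 5, 2), P⁻¹ = [[1, 1, 0], [0, 1, 0], [-2, 0, 1]].
L⁴ = P·diag(1, 625, 16)·P⁻¹ = [[1, -624, 0], [0, 625, 0], [-30, -1248, 16]].
The requested entry is 625.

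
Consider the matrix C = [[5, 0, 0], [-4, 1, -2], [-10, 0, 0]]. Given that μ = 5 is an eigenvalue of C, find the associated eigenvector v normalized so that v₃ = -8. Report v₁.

C − 5I = [[0, 0, 0], [-4, -4, -2], [-10, 0, -5]].
Solving (C − 5I)v = 0 gives the eigenspace spanned by (4, 0, -8).
With v₃ = -8, v = (4, 0, -8), so v₁ = 4.

4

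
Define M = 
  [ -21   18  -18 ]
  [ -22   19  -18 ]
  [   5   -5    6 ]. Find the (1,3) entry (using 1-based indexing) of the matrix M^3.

Characteristic polynomial: μ^3 - 4μ^2 - 15μ + 18 = (μ - 6)(μ - 1)(μ + 3), so the eigenvalues are -3, 1, 6.
μ=-3: eigenvector (1, 1, 0).
μ=6: eigenvector (-2, -2, 1).
μ=1: eigenvector (0, 1, 1).
P = [[1, -2, 0], [1, -2, 1], [0, 1, 1]], D = diag(-3, 6, 1), P⁻¹ = [[3, -2, 2], [1, -1, 1], [-1, 1, 0]].
M³ = P·diag(-27, 216, 1)·P⁻¹ = [[-513, 486, -486], [-514, 487, -486], [215, -215, 216]].
The requested entry is -486.

-486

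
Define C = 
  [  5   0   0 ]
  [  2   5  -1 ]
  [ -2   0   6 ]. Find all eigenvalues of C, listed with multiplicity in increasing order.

5, 5, 6

Characteristic polynomial: p(λ) = λ^3 - 16λ^2 + 85λ - 150 = (λ - 6)(λ - 5)^2.
Roots (with multiplicity): 5, 5, 6.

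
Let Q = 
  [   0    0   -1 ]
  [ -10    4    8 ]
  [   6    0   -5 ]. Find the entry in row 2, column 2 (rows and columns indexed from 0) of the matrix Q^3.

-65

Characteristic polynomial: r^3 + r^2 - 14r - 24 = (r - 4)(r + 2)(r + 3), so the eigenvalues are -3, -2, 4.
r=-3: eigenvector (-1, 2, -3).
r=4: eigenvector (0, 1, 0).
r=-2: eigenvector (1, -1, 2).
P = [[-1, 0, 1], [2, 1, -1], [-3, 0, 2]], D = diag(-3, 4, -2), P⁻¹ = [[2, 0, -1], [-1, 1, 1], [3, 0, -1]].
Q³ = P·diag(-27, 64, -8)·P⁻¹ = [[30, 0, -19], [-148, 64, 110], [114, 0, -65]].
The requested entry is -65.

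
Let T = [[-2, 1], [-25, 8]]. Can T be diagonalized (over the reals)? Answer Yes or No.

No

Characteristic polynomial: p(μ) = μ^2 - 6μ + 9 = (μ - 3)^2.
μ = 3 has algebraic multiplicity 2; rank(T − 3I) = 1, so geometric multiplicity = 1.
Geometric multiplicity < algebraic multiplicity, so T is not diagonalizable.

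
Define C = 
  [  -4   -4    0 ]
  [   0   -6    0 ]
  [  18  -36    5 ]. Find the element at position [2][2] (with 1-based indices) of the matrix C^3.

Characteristic polynomial: s^3 + 5s^2 - 26s - 120 = (s - 5)(s + 4)(s + 6), so the eigenvalues are -6, -4, 5.
s=-4: eigenvector (1, 0, -2).
s=5: eigenvector (0, 0, 1).
s=-6: eigenvector (2, 1, 0).
P = [[1, 0, 2], [0, 0, 1], [-2, 1, 0]], D = diag(-4, 5, -6), P⁻¹ = [[1, -2, 0], [2, -4, 1], [0, 1, 0]].
C³ = P·diag(-64, 125, -216)·P⁻¹ = [[-64, -304, 0], [0, -216, 0], [378, -756, 125]].
The requested entry is -216.

-216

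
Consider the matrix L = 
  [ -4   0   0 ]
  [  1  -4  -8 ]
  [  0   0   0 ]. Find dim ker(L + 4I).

1

L + 4I = [[0, 0, 0], [1, 0, -8], [0, 0, 4]].
This matrix has rank 2, so its null space has dimension 3 − 2 = 1.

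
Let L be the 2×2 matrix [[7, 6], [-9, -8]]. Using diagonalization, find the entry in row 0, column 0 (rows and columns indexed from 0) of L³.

Characteristic polynomial: r^2 + r - 2 = (r - 1)(r + 2), so the eigenvalues are -2, 1.
r=-2: eigenvector (-2, 3).
r=1: eigenvector (-1, 1).
P = [[-2, -1], [3, 1]], D = diag(-2, 1), P⁻¹ = [[1, 1], [-3, -2]].
L³ = P·diag(-8, 1)·P⁻¹ = [[19, 18], [-27, -26]].
The requested entry is 19.

19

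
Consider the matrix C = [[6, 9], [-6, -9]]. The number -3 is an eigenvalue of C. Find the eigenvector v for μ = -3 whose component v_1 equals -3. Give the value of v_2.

C + 3I = [[9, 9], [-6, -6]].
Solving (C + 3I)v = 0 gives the eigenspace spanned by (-3, 3).
With v_1 = -3, v = (-3, 3), so v_2 = 3.

3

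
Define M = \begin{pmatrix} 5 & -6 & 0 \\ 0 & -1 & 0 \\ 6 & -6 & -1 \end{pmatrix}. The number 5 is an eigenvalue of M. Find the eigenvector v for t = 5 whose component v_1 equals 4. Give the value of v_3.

4

M − 5I = [[0, -6, 0], [0, -6, 0], [6, -6, -6]].
Solving (M − 5I)v = 0 gives the eigenspace spanned by (4, 0, 4).
With v_1 = 4, v = (4, 0, 4), so v_3 = 4.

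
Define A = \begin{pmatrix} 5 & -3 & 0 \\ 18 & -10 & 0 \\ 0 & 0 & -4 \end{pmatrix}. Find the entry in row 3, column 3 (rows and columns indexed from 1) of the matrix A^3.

-64

Characteristic polynomial: μ^3 + 9μ^2 + 24μ + 16 = (μ + 1)(μ + 4)^2, so the eigenvalues are -4, -4, -1.
μ=-1: eigenvector (1, 2, 0).
μ=-4: eigenvector (1, 3, 0).
μ=-4: eigenvector (0, 0, 1).
P = [[1, 1, 0], [2, 3, 0], [0, 0, 1]], D = diag(-1, -4, -4), P⁻¹ = [[3, -1, 0], [-2, 1, 0], [0, 0, 1]].
A³ = P·diag(-1, -64, -64)·P⁻¹ = [[125, -63, 0], [378, -190, 0], [0, 0, -64]].
The requested entry is -64.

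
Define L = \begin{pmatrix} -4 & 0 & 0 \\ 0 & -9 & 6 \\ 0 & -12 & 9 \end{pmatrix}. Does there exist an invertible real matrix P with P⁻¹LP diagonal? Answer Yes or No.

Characteristic polynomial: p(s) = s^3 + 4s^2 - 9s - 36 = (s - 3)(s + 3)(s + 4).
All 3 eigenvalues are distinct, so L is diagonalizable.

Yes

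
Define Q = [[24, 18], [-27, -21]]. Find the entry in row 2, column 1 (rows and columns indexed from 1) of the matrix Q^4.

-3645

Characteristic polynomial: μ^2 - 3μ - 18 = (μ - 6)(μ + 3), so the eigenvalues are -3, 6.
μ=6: eigenvector (1, -1).
μ=-3: eigenvector (-2, 3).
P = [[1, -2], [-1, 3]], D = diag(6, -3), P⁻¹ = [[3, 2], [1, 1]].
Q⁴ = P·diag(1296, 81)·P⁻¹ = [[3726, 2430], [-3645, -2349]].
The requested entry is -3645.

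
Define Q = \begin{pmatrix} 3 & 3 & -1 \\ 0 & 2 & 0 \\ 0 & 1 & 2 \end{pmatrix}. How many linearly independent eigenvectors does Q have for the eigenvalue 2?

Q − 2I = [[1, 3, -1], [0, 0, 0], [0, 1, 0]].
This matrix has rank 2, so its null space has dimension 3 − 2 = 1.

1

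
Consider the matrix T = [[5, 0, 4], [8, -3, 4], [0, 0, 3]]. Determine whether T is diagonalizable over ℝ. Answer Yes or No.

Characteristic polynomial: p(s) = s^3 - 5s^2 - 9s + 45 = (s - 5)(s - 3)(s + 3).
All 3 eigenvalues are distinct, so T is diagonalizable.

Yes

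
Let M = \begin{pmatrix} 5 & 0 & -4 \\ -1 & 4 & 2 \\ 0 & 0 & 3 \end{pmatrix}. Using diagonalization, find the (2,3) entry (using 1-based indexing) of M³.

Characteristic polynomial: t^3 - 12t^2 + 47t - 60 = (t - 5)(t - 4)(t - 3), so the eigenvalues are 3, 4, 5.
t=5: eigenvector (1, -1, 0).
t=4: eigenvector (0, 1, 0).
t=3: eigenvector (2, 0, 1).
P = [[1, 0, 2], [-1, 1, 0], [0, 0, 1]], D = diag(5, 4, 3), P⁻¹ = [[1, 0, -2], [1, 1, -2], [0, 0, 1]].
M³ = P·diag(125, 64, 27)·P⁻¹ = [[125, 0, -196], [-61, 64, 122], [0, 0, 27]].
The requested entry is 122.

122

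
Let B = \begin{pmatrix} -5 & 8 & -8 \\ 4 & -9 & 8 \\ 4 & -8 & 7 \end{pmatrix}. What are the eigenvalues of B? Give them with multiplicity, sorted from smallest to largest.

Characteristic polynomial: p(r) = r^3 + 7r^2 + 11r + 5 = (r + 1)^2(r + 5).
Roots (with multiplicity): -5, -1, -1.

-5, -1, -1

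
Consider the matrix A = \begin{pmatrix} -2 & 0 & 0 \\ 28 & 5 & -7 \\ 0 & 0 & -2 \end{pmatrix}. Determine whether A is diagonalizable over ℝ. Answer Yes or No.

Yes

Characteristic polynomial: p(s) = s^3 - s^2 - 16s - 20 = (s - 5)(s + 2)^2.
s = -2 has algebraic multiplicity 2; rank(A + 2I) = 1, so geometric multiplicity = 2.
Every eigenvalue has geometric = algebraic multiplicity, so A is diagonalizable.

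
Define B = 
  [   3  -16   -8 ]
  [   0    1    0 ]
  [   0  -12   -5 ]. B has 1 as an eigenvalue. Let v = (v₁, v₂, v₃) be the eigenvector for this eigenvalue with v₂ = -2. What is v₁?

0

B − 1I = [[2, -16, -8], [0, 0, 0], [0, -12, -6]].
Solving (B − 1I)v = 0 gives the eigenspace spanned by (0, -2, 4).
With v₂ = -2, v = (0, -2, 4), so v₁ = 0.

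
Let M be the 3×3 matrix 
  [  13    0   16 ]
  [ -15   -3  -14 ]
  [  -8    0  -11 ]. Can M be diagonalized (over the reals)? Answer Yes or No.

Characteristic polynomial: p(t) = t^3 + t^2 - 21t - 45 = (t - 5)(t + 3)^2.
t = -3 has algebraic multiplicity 2; rank(M + 3I) = 2, so geometric multiplicity = 1.
Geometric multiplicity < algebraic multiplicity, so M is not diagonalizable.

No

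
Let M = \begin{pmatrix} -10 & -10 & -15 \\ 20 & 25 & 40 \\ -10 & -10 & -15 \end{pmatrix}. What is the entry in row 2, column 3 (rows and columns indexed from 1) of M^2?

100

Characteristic polynomial: t^3 - 25t = t(t - 5)(t + 5), so the eigenvalues are -5, 0, 5.
t=0: eigenvector (-1, 4, -2).
t=5: eigenvector (-1, 3, -1).
t=-5: eigenvector (1, -2, 1).
P = [[-1, -1, 1], [4, 3, -2], [-2, -1, 1]], D = diag(0, 5, -5), P⁻¹ = [[1, 0, -1], [0, 1, 2], [2, 1, 1]].
M² = P·diag(0, 25, 25)·P⁻¹ = [[50, 0, -25], [-100, 25, 100], [50, 0, -25]].
The requested entry is 100.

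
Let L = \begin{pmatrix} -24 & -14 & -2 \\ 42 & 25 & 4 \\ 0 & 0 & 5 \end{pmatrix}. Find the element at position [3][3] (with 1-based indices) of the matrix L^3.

Characteristic polynomial: t^3 - 6t^2 - 7t + 60 = (t - 5)(t - 4)(t + 3), so the eigenvalues are -3, 4, 5.
t=4: eigenvector (1, -2, 0).
t=-3: eigenvector (2, -3, 0).
t=5: eigenvector (-2, 4, 1).
P = [[1, 2, -2], [-2, -3, 4], [0, 0, 1]], D = diag(4, -3, 5), P⁻¹ = [[-3, -2, 2], [2, 1, 0], [0, 0, 1]].
L³ = P·diag(64, -27, 125)·P⁻¹ = [[-300, -182, -122], [546, 337, 244], [0, 0, 125]].
The requested entry is 125.

125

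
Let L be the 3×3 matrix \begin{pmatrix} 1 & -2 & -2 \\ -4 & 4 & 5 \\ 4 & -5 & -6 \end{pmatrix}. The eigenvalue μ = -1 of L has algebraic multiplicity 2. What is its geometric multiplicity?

L + 1I = [[2, -2, -2], [-4, 5, 5], [4, -5, -5]].
This matrix has rank 2, so its null space has dimension 3 − 2 = 1.

1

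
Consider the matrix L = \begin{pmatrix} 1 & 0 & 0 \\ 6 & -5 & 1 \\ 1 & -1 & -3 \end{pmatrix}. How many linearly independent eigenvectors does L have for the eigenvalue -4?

L + 4I = [[5, 0, 0], [6, -1, 1], [1, -1, 1]].
This matrix has rank 2, so its null space has dimension 3 − 2 = 1.

1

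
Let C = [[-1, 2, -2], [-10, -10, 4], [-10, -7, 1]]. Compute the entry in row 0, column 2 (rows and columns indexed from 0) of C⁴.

Characteristic polynomial: r^3 + 10r^2 + 27r + 18 = (r + 1)(r + 3)(r + 6), so the eigenvalues are -6, -3, -1.
r=-3: eigenvector (1, -2, -1).
r=-6: eigenvector (0, 1, 1).
r=-1: eigenvector (1, -2, -2).
P = [[1, 0, 1], [-2, 1, -2], [-1, 1, -2]], D = diag(-3, -6, -1), P⁻¹ = [[0, -1, 1], [2, 1, 0], [1, 1, -1]].
C⁴ = P·diag(81, 1296, 1)·P⁻¹ = [[1, -80, 80], [2590, 1456, -160], [2590, 1375, -79]].
The requested entry is 80.

80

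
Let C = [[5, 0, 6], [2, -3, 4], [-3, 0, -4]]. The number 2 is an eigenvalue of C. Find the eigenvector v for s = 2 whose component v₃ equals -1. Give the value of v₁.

C − 2I = [[3, 0, 6], [2, -5, 4], [-3, 0, -6]].
Solving (C − 2I)v = 0 gives the eigenspace spanned by (2, 0, -1).
With v₃ = -1, v = (2, 0, -1), so v₁ = 2.

2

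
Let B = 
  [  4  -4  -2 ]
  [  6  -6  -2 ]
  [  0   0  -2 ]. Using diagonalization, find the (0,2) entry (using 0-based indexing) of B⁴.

16

Characteristic polynomial: λ^3 + 4λ^2 + 4λ = λ(λ + 2)^2, so the eigenvalues are -2, -2, 0.
λ=0: eigenvector (1, 1, 0).
λ=-2: eigenvector (0, 1, -2).
λ=-2: eigenvector (1, 1, 1).
P = [[1, 0, 1], [1, 1, 1], [0, -2, 1]], D = diag(0, -2, -2), P⁻¹ = [[3, -2, -1], [-1, 1, 0], [-2, 2, 1]].
B⁴ = P·diag(0, 16, 16)·P⁻¹ = [[-32, 32, 16], [-48, 48, 16], [0, 0, 16]].
The requested entry is 16.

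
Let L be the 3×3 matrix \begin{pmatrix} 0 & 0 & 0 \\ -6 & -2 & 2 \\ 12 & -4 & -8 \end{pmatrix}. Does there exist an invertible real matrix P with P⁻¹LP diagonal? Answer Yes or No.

Yes

Characteristic polynomial: p(λ) = λ^3 + 10λ^2 + 24λ = λ(λ + 4)(λ + 6).
All 3 eigenvalues are distinct, so L is diagonalizable.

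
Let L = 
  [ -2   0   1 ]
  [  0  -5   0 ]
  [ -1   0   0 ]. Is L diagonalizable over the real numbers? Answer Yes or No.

No

Characteristic polynomial: p(λ) = λ^3 + 7λ^2 + 11λ + 5 = (λ + 1)^2(λ + 5).
λ = -1 has algebraic multiplicity 2; rank(L + 1I) = 2, so geometric multiplicity = 1.
Geometric multiplicity < algebraic multiplicity, so L is not diagonalizable.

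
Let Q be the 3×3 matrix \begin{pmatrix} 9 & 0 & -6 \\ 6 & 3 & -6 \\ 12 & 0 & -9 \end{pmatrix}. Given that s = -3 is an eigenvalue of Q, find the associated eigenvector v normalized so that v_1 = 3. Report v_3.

6

Q + 3I = [[12, 0, -6], [6, 6, -6], [12, 0, -6]].
Solving (Q + 3I)v = 0 gives the eigenspace spanned by (3, 3, 6).
With v_1 = 3, v = (3, 3, 6), so v_3 = 6.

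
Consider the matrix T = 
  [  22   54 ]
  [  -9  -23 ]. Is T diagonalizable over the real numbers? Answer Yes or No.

Yes

Characteristic polynomial: p(r) = r^2 + r - 20 = (r - 4)(r + 5).
All 2 eigenvalues are distinct, so T is diagonalizable.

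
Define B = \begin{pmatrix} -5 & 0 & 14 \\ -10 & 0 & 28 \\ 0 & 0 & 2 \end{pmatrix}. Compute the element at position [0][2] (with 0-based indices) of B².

-42

Characteristic polynomial: μ^3 + 3μ^2 - 10μ = μ(μ - 2)(μ + 5), so the eigenvalues are -5, 0, 2.
μ=0: eigenvector (0, 1, 0).
μ=-5: eigenvector (1, 2, 0).
μ=2: eigenvector (2, 4, 1).
P = [[0, 1, 2], [1, 2, 4], [0, 0, 1]], D = diag(0, -5, 2), P⁻¹ = [[-2, 1, 0], [1, 0, -2], [0, 0, 1]].
B² = P·diag(0, 25, 4)·P⁻¹ = [[25, 0, -42], [50, 0, -84], [0, 0, 4]].
The requested entry is -42.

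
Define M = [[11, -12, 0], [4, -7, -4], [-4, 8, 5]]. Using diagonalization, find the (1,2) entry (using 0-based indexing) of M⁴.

1232

Characteristic polynomial: μ^3 - 9μ^2 + 23μ - 15 = (μ - 5)(μ - 3)(μ - 1), so the eigenvalues are 1, 3, 5.
μ=3: eigenvector (-3, -2, 2).
μ=1: eigenvector (6, 5, -4).
μ=5: eigenvector (-2, -1, 1).
P = [[-3, 6, -2], [-2, 5, -1], [2, -4, 1]], D = diag(3, 1, 5), P⁻¹ = [[1, 2, 4], [0, 1, 1], [-2, 0, -3]].
M⁴ = P·diag(81, 1, 625)·P⁻¹ = [[2257, -480, 2784], [1088, -319, 1232], [-1088, 320, -1231]].
The requested entry is 1232.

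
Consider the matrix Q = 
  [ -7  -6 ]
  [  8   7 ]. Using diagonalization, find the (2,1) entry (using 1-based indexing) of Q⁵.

8

Characteristic polynomial: r^2 - 1 = (r - 1)(r + 1), so the eigenvalues are -1, 1.
r=-1: eigenvector (1, -1).
r=1: eigenvector (-3, 4).
P = [[1, -3], [-1, 4]], D = diag(-1, 1), P⁻¹ = [[4, 3], [1, 1]].
Q⁵ = P·diag(-1, 1)·P⁻¹ = [[-7, -6], [8, 7]].
The requested entry is 8.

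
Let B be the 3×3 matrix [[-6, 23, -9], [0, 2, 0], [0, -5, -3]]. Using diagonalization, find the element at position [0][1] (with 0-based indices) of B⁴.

Characteristic polynomial: r^3 + 7r^2 - 36 = (r - 2)(r + 3)(r + 6), so the eigenvalues are -6, -3, 2.
r=-6: eigenvector (1, 0, 0).
r=2: eigenvector (4, 1, -1).
r=-3: eigenvector (-3, 0, 1).
P = [[1, 4, -3], [0, 1, 0], [0, -1, 1]], D = diag(-6, 2, -3), P⁻¹ = [[1, -1, 3], [0, 1, 0], [0, 1, 1]].
B⁴ = P·diag(1296, 16, 81)·P⁻¹ = [[1296, -1475, 3645], [0, 16, 0], [0, 65, 81]].
The requested entry is -1475.

-1475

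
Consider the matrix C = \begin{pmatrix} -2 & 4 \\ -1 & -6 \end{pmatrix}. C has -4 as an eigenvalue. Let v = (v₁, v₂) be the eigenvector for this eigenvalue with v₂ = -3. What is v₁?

6

C + 4I = [[2, 4], [-1, -2]].
Solving (C + 4I)v = 0 gives the eigenspace spanned by (6, -3).
With v₂ = -3, v = (6, -3), so v₁ = 6.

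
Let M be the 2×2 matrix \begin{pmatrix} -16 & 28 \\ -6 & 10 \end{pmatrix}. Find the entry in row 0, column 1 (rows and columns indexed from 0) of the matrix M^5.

Characteristic polynomial: μ^2 + 6μ + 8 = (μ + 2)(μ + 4), so the eigenvalues are -4, -2.
μ=-4: eigenvector (7, 3).
μ=-2: eigenvector (2, 1).
P = [[7, 2], [3, 1]], D = diag(-4, -2), P⁻¹ = [[1, -2], [-3, 7]].
M⁵ = P·diag(-1024, -32)·P⁻¹ = [[-6976, 13888], [-2976, 5920]].
The requested entry is 13888.

13888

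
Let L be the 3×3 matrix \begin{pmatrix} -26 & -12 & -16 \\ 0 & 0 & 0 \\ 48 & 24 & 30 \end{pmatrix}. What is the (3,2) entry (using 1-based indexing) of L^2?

Characteristic polynomial: μ^3 - 4μ^2 - 12μ = μ(μ - 6)(μ + 2), so the eigenvalues are -2, 0, 6.
μ=6: eigenvector (1, 0, -2).
μ=0: eigenvector (2, 1, -4).
μ=-2: eigenvector (2, 0, -3).
P = [[1, 2, 2], [0, 1, 0], [-2, -4, -3]], D = diag(6, 0, -2), P⁻¹ = [[-3, -2, -2], [0, 1, 0], [2, 0, 1]].
L² = P·diag(36, 0, 4)·P⁻¹ = [[-92, -72, -64], [0, 0, 0], [192, 144, 132]].
The requested entry is 144.

144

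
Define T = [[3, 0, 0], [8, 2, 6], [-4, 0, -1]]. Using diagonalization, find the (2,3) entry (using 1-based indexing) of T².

Characteristic polynomial: μ^3 - 4μ^2 + μ + 6 = (μ - 3)(μ - 2)(μ + 1), so the eigenvalues are -1, 2, 3.
μ=3: eigenvector (1, 2, -1).
μ=2: eigenvector (0, 1, 0).
μ=-1: eigenvector (0, -2, 1).
P = [[1, 0, 0], [2, 1, -2], [-1, 0, 1]], D = diag(3, 2, -1), P⁻¹ = [[1, 0, 0], [0, 1, 2], [1, 0, 1]].
T² = P·diag(9, 4, 1)·P⁻¹ = [[9, 0, 0], [16, 4, 6], [-8, 0, 1]].
The requested entry is 6.

6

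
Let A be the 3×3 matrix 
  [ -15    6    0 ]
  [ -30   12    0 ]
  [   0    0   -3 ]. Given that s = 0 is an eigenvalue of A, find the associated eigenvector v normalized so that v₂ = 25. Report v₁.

A = [[-15, 6, 0], [-30, 12, 0], [0, 0, -3]].
Solving (A)v = 0 gives the eigenspace spanned by (10, 25, 0).
With v₂ = 25, v = (10, 25, 0), so v₁ = 10.

10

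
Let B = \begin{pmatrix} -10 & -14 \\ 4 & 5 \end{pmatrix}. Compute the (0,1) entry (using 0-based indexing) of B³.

Characteristic polynomial: s^2 + 5s + 6 = (s + 2)(s + 3), so the eigenvalues are -3, -2.
s=-3: eigenvector (2, -1).
s=-2: eigenvector (7, -4).
P = [[2, 7], [-1, -4]], D = diag(-3, -2), P⁻¹ = [[4, 7], [-1, -2]].
B³ = P·diag(-27, -8)·P⁻¹ = [[-160, -266], [76, 125]].
The requested entry is -266.

-266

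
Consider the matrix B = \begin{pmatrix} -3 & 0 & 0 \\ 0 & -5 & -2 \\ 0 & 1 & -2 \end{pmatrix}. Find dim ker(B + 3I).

2

B + 3I = [[0, 0, 0], [0, -2, -2], [0, 1, 1]].
This matrix has rank 1, so its null space has dimension 3 − 1 = 2.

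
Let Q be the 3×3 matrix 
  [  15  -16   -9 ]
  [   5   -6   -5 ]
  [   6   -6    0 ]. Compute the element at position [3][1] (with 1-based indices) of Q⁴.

3120

Characteristic polynomial: s^3 - 9s^2 + 14s + 24 = (s - 6)(s - 4)(s + 1), so the eigenvalues are -1, 4, 6.
s=-1: eigenvector (1, 1, 0).
s=6: eigenvector (1, 0, 1).
s=4: eigenvector (1, -1, 3).
P = [[1, 1, 1], [1, 0, -1], [0, 1, 3]], D = diag(-1, 6, 4), P⁻¹ = [[-1, 2, 1], [3, -3, -2], [-1, 1, 1]].
Q⁴ = P·diag(1, 1296, 256)·P⁻¹ = [[3631, -3630, -2335], [255, -254, -255], [3120, -3120, -1824]].
The requested entry is 3120.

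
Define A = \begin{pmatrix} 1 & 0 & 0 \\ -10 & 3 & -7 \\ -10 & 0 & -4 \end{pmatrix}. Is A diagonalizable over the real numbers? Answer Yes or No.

Yes

Characteristic polynomial: p(r) = r^3 - 13r + 12 = (r - 3)(r - 1)(r + 4).
All 3 eigenvalues are distinct, so A is diagonalizable.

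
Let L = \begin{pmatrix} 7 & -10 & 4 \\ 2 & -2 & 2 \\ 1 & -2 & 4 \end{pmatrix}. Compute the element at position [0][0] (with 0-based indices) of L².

Characteristic polynomial: λ^3 - 9λ^2 + 26λ - 24 = (λ - 4)(λ - 3)(λ - 2), so the eigenvalues are 2, 3, 4.
λ=2: eigenvector (2, 1, 0).
λ=3: eigenvector (1, 0, -1).
λ=4: eigenvector (2, 1, 1).
P = [[2, 1, 2], [1, 0, 1], [0, -1, 1]], D = diag(2, 3, 4), P⁻¹ = [[-1, 3, -1], [1, -2, 0], [1, -2, 1]].
L² = P·diag(4, 9, 16)·P⁻¹ = [[33, -58, 24], [12, -20, 12], [7, -14, 16]].
The requested entry is 33.

33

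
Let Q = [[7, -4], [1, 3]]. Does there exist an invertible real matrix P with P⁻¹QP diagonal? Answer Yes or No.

Characteristic polynomial: p(r) = r^2 - 10r + 25 = (r - 5)^2.
r = 5 has algebraic multiplicity 2; rank(Q − 5I) = 1, so geometric multiplicity = 1.
Geometric multiplicity < algebraic multiplicity, so Q is not diagonalizable.

No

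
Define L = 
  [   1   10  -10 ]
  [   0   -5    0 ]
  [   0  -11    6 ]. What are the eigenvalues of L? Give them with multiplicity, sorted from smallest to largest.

-5, 1, 6

Characteristic polynomial: p(t) = t^3 - 2t^2 - 29t + 30 = (t - 6)(t - 1)(t + 5).
Roots (with multiplicity): -5, 1, 6.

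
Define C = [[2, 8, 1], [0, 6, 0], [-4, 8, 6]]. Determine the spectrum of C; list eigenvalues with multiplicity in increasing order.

4, 4, 6

Characteristic polynomial: p(t) = t^3 - 14t^2 + 64t - 96 = (t - 6)(t - 4)^2.
Roots (with multiplicity): 4, 4, 6.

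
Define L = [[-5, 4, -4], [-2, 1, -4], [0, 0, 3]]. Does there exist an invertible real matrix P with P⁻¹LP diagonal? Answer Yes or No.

Characteristic polynomial: p(λ) = λ^3 + λ^2 - 9λ - 9 = (λ - 3)(λ + 1)(λ + 3).
All 3 eigenvalues are distinct, so L is diagonalizable.

Yes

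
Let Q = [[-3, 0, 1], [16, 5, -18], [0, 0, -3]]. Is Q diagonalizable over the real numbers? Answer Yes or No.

No

Characteristic polynomial: p(s) = s^3 + s^2 - 21s - 45 = (s - 5)(s + 3)^2.
s = -3 has algebraic multiplicity 2; rank(Q + 3I) = 2, so geometric multiplicity = 1.
Geometric multiplicity < algebraic multiplicity, so Q is not diagonalizable.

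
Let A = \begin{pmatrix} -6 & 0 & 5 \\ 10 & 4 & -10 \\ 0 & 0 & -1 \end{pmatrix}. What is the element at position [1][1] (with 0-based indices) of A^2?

Characteristic polynomial: λ^3 + 3λ^2 - 22λ - 24 = (λ - 4)(λ + 1)(λ + 6), so the eigenvalues are -6, -1, 4.
λ=-1: eigenvector (1, 0, 1).
λ=4: eigenvector (0, 1, 0).
λ=-6: eigenvector (1, -1, 0).
P = [[1, 0, 1], [0, 1, -1], [1, 0, 0]], D = diag(-1, 4, -6), P⁻¹ = [[0, 0, 1], [1, 1, -1], [1, 0, -1]].
A² = P·diag(1, 16, 36)·P⁻¹ = [[36, 0, -35], [-20, 16, 20], [0, 0, 1]].
The requested entry is 16.

16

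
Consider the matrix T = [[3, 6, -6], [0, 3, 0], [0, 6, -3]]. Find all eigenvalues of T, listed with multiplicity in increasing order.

Characteristic polynomial: p(λ) = λ^3 - 3λ^2 - 9λ + 27 = (λ - 3)^2(λ + 3).
Roots (with multiplicity): -3, 3, 3.

-3, 3, 3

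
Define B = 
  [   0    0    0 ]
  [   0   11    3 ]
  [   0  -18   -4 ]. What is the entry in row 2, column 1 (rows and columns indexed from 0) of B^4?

Characteristic polynomial: μ^3 - 7μ^2 + 10μ = μ(μ - 5)(μ - 2), so the eigenvalues are 0, 2, 5.
μ=0: eigenvector (1, 0, 0).
μ=2: eigenvector (0, -1, 3).
μ=5: eigenvector (0, 1, -2).
P = [[1, 0, 0], [0, -1, 1], [0, 3, -2]], D = diag(0, 2, 5), P⁻¹ = [[1, 0, 0], [0, 2, 1], [0, 3, 1]].
B⁴ = P·diag(0, 16, 625)·P⁻¹ = [[0, 0, 0], [0, 1843, 609], [0, -3654, -1202]].
The requested entry is -3654.

-3654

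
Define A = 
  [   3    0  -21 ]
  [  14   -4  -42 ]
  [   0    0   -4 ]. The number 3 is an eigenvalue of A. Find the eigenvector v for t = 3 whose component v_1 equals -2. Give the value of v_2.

-4

A − 3I = [[0, 0, -21], [14, -7, -42], [0, 0, -7]].
Solving (A − 3I)v = 0 gives the eigenspace spanned by (-2, -4, 0).
With v_1 = -2, v = (-2, -4, 0), so v_2 = -4.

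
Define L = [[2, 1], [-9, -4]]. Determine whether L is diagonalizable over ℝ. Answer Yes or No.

No

Characteristic polynomial: p(μ) = μ^2 + 2μ + 1 = (μ + 1)^2.
μ = -1 has algebraic multiplicity 2; rank(L + 1I) = 1, so geometric multiplicity = 1.
Geometric multiplicity < algebraic multiplicity, so L is not diagonalizable.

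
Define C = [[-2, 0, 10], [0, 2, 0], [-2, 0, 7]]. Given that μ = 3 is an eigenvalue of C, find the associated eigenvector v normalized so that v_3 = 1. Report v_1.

C − 3I = [[-5, 0, 10], [0, -1, 0], [-2, 0, 4]].
Solving (C − 3I)v = 0 gives the eigenspace spanned by (2, 0, 1).
With v_3 = 1, v = (2, 0, 1), so v_1 = 2.

2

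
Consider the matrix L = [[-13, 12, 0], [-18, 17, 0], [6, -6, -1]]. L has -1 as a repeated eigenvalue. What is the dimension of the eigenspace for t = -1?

L + 1I = [[-12, 12, 0], [-18, 18, 0], [6, -6, 0]].
This matrix has rank 1, so its null space has dimension 3 − 1 = 2.

2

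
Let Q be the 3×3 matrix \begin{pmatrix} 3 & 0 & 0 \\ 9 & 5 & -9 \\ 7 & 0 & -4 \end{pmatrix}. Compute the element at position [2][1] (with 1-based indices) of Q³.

Characteristic polynomial: r^3 - 4r^2 - 17r + 60 = (r - 5)(r - 3)(r + 4), so the eigenvalues are -4, 3, 5.
r=3: eigenvector (1, 0, 1).
r=5: eigenvector (0, 1, 0).
r=-4: eigenvector (0, 1, 1).
P = [[1, 0, 0], [0, 1, 1], [1, 0, 1]], D = diag(3, 5, -4), P⁻¹ = [[1, 0, 0], [1, 1, -1], [-1, 0, 1]].
Q³ = P·diag(27, 125, -64)·P⁻¹ = [[27, 0, 0], [189, 125, -189], [91, 0, -64]].
The requested entry is 189.

189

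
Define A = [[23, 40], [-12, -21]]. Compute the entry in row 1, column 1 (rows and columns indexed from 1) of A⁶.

4369

Characteristic polynomial: μ^2 - 2μ - 3 = (μ - 3)(μ + 1), so the eigenvalues are -1, 3.
μ=-1: eigenvector (-5, 3).
μ=3: eigenvector (-2, 1).
P = [[-5, -2], [3, 1]], D = diag(-1, 3), P⁻¹ = [[1, 2], [-3, -5]].
A⁶ = P·diag(1, 729)·P⁻¹ = [[4369, 7280], [-2184, -3639]].
The requested entry is 4369.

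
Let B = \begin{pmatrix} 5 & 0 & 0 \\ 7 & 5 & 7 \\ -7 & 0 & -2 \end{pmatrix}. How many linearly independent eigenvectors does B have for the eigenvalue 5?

2

B − 5I = [[0, 0, 0], [7, 0, 7], [-7, 0, -7]].
This matrix has rank 1, so its null space has dimension 3 − 1 = 2.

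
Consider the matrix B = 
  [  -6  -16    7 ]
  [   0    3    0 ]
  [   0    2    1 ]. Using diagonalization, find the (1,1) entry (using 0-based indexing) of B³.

Characteristic polynomial: μ^3 + 2μ^2 - 21μ + 18 = (μ - 3)(μ - 1)(μ + 6), so the eigenvalues are -6, 1, 3.
μ=1: eigenvector (1, 0, 1).
μ=3: eigenvector (-1, 1, 1).
μ=-6: eigenvector (-1, 0, 0).
P = [[1, -1, -1], [0, 1, 0], [1, 1, 0]], D = diag(1, 3, -6), P⁻¹ = [[0, -1, 1], [0, 1, 0], [-1, -2, 1]].
B³ = P·diag(1, 27, -216)·P⁻¹ = [[-216, -460, 217], [0, 27, 0], [0, 26, 1]].
The requested entry is 27.

27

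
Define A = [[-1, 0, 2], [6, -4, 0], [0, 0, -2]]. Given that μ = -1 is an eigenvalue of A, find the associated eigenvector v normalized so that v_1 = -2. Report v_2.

A + 1I = [[0, 0, 2], [6, -3, 0], [0, 0, -1]].
Solving (A + 1I)v = 0 gives the eigenspace spanned by (-2, -4, 0).
With v_1 = -2, v = (-2, -4, 0), so v_2 = -4.

-4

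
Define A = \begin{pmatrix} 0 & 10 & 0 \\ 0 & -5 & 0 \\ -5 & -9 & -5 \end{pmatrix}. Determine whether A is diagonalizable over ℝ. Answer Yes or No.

No

Characteristic polynomial: p(t) = t^3 + 10t^2 + 25t = t(t + 5)^2.
t = -5 has algebraic multiplicity 2; rank(A + 5I) = 2, so geometric multiplicity = 1.
Geometric multiplicity < algebraic multiplicity, so A is not diagonalizable.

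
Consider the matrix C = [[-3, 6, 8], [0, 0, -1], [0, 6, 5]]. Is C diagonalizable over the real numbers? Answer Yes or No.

Characteristic polynomial: p(s) = s^3 - 2s^2 - 9s + 18 = (s - 3)(s - 2)(s + 3).
All 3 eigenvalues are distinct, so C is diagonalizable.

Yes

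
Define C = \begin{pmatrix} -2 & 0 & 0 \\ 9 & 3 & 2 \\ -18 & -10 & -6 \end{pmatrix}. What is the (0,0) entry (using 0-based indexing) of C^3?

Characteristic polynomial: t^3 + 5t^2 + 8t + 4 = (t + 1)(t + 2)^2, so the eigenvalues are -2, -2, -1.
t=-2: eigenvector (1, -1, -2).
t=-1: eigenvector (0, 1, -2).
t=-2: eigenvector (0, -2, 5).
P = [[1, 0, 0], [-1, 1, -2], [-2, -2, 5]], D = diag(-2, -1, -2), P⁻¹ = [[1, 0, 0], [9, 5, 2], [4, 2, 1]].
C³ = P·diag(-8, -1, -8)·P⁻¹ = [[-8, 0, 0], [63, 27, 14], [-126, -70, -36]].
The requested entry is -8.

-8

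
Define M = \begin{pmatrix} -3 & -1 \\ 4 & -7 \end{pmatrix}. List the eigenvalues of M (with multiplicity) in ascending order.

-5, -5

Characteristic polynomial: p(μ) = μ^2 + 10μ + 25 = (μ + 5)^2.
Roots (with multiplicity): -5, -5.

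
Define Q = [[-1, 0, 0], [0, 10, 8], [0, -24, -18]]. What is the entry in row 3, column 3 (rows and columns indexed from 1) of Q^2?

132

Characteristic polynomial: λ^3 + 9λ^2 + 20λ + 12 = (λ + 1)(λ + 2)(λ + 6), so the eigenvalues are -6, -2, -1.
λ=-2: eigenvector (0, 2, -3).
λ=-6: eigenvector (0, 1, -2).
λ=-1: eigenvector (1, 0, 0).
P = [[0, 0, 1], [2, 1, 0], [-3, -2, 0]], D = diag(-2, -6, -1), P⁻¹ = [[0, 2, 1], [0, -3, -2], [1, 0, 0]].
Q² = P·diag(4, 36, 1)·P⁻¹ = [[1, 0, 0], [0, -92, -64], [0, 192, 132]].
The requested entry is 132.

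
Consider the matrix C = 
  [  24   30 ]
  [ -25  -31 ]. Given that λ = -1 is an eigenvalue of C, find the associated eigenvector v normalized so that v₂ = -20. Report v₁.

C + 1I = [[25, 30], [-25, -30]].
Solving (C + 1I)v = 0 gives the eigenspace spanned by (24, -20).
With v₂ = -20, v = (24, -20), so v₁ = 24.

24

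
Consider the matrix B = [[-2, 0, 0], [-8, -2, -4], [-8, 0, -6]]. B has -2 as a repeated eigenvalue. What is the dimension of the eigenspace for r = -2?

B + 2I = [[0, 0, 0], [-8, 0, -4], [-8, 0, -4]].
This matrix has rank 1, so its null space has dimension 3 − 1 = 2.

2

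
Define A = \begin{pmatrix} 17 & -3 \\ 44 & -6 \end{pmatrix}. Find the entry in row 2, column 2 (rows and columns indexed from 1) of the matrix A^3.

-876

Characteristic polynomial: t^2 - 11t + 30 = (t - 6)(t - 5), so the eigenvalues are 5, 6.
t=6: eigenvector (-3, -11).
t=5: eigenvector (1, 4).
P = [[-3, 1], [-11, 4]], D = diag(6, 5), P⁻¹ = [[-4, 1], [-11, 3]].
A³ = P·diag(216, 125)·P⁻¹ = [[1217, -273], [4004, -876]].
The requested entry is -876.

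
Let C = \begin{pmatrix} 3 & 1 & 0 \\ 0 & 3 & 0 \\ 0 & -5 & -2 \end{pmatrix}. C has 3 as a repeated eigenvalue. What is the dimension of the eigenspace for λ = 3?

C − 3I = [[0, 1, 0], [0, 0, 0], [0, -5, -5]].
This matrix has rank 2, so its null space has dimension 3 − 2 = 1.

1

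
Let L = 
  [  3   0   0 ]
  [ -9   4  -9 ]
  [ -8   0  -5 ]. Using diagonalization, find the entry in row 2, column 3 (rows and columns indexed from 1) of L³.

-189

Characteristic polynomial: s^3 - 2s^2 - 23s + 60 = (s - 4)(s - 3)(s + 5), so the eigenvalues are -5, 3, 4.
s=-5: eigenvector (0, 1, 1).
s=3: eigenvector (-1, 0, 1).
s=4: eigenvector (0, 1, 0).
P = [[0, -1, 0], [1, 0, 1], [1, 1, 0]], D = diag(-5, 3, 4), P⁻¹ = [[1, 0, 1], [-1, 0, 0], [-1, 1, -1]].
L³ = P·diag(-125, 27, 64)·P⁻¹ = [[27, 0, 0], [-189, 64, -189], [-152, 0, -125]].
The requested entry is -189.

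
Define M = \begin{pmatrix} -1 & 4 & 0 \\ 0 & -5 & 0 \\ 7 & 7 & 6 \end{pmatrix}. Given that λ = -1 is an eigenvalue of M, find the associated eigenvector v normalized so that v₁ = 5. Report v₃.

M + 1I = [[0, 4, 0], [0, -4, 0], [7, 7, 7]].
Solving (M + 1I)v = 0 gives the eigenspace spanned by (5, 0, -5).
With v₁ = 5, v = (5, 0, -5), so v₃ = -5.

-5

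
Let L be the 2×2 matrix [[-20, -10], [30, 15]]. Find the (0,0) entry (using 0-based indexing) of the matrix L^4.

2500

Characteristic polynomial: μ^2 + 5μ = μ(μ + 5), so the eigenvalues are -5, 0.
μ=0: eigenvector (1, -2).
μ=-5: eigenvector (-2, 3).
P = [[1, -2], [-2, 3]], D = diag(0, -5), P⁻¹ = [[-3, -2], [-2, -1]].
L⁴ = P·diag(0, 625)·P⁻¹ = [[2500, 1250], [-3750, -1875]].
The requested entry is 2500.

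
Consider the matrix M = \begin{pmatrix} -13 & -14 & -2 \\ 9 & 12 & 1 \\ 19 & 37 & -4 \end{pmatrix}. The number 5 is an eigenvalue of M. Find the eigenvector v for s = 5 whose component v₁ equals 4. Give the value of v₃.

M − 5I = [[-18, -14, -2], [9, 7, 1], [19, 37, -9]].
Solving (M − 5I)v = 0 gives the eigenspace spanned by (4, -4, -8).
With v₁ = 4, v = (4, -4, -8), so v₃ = -8.

-8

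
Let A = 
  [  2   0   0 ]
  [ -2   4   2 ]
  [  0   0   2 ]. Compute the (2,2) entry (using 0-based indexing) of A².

Characteristic polynomial: t^3 - 8t^2 + 20t - 16 = (t - 4)(t - 2)^2, so the eigenvalues are 2, 2, 4.
t=2: eigenvector (1, 1, 0).
t=4: eigenvector (0, 1, 0).
t=2: eigenvector (0, -1, 1).
P = [[1, 0, 0], [1, 1, -1], [0, 0, 1]], D = diag(2, 4, 2), P⁻¹ = [[1, 0, 0], [-1, 1, 1], [0, 0, 1]].
A² = P·diag(4, 16, 4)·P⁻¹ = [[4, 0, 0], [-12, 16, 12], [0, 0, 4]].
The requested entry is 4.

4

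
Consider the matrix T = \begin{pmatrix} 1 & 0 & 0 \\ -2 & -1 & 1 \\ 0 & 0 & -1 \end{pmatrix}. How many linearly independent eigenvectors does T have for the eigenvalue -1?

1

T + 1I = [[2, 0, 0], [-2, 0, 1], [0, 0, 0]].
This matrix has rank 2, so its null space has dimension 3 − 2 = 1.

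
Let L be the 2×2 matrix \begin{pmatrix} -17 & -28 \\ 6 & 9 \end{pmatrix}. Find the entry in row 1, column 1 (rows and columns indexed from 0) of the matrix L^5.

Characteristic polynomial: s^2 + 8s + 15 = (s + 3)(s + 5), so the eigenvalues are -5, -3.
s=-5: eigenvector (7, -3).
s=-3: eigenvector (-2, 1).
P = [[7, -2], [-3, 1]], D = diag(-5, -3), P⁻¹ = [[1, 2], [3, 7]].
L⁵ = P·diag(-3125, -243)·P⁻¹ = [[-20417, -40348], [8646, 17049]].
The requested entry is 17049.

17049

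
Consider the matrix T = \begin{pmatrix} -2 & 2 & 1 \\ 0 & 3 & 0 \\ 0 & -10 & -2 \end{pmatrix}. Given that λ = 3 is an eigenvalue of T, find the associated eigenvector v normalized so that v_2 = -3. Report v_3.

6

T − 3I = [[-5, 2, 1], [0, 0, 0], [0, -10, -5]].
Solving (T − 3I)v = 0 gives the eigenspace spanned by (0, -3, 6).
With v_2 = -3, v = (0, -3, 6), so v_3 = 6.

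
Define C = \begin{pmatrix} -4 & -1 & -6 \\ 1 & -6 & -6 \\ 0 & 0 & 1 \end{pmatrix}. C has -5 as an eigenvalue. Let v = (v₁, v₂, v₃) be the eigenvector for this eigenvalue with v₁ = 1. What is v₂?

1

C + 5I = [[1, -1, -6], [1, -1, -6], [0, 0, 6]].
Solving (C + 5I)v = 0 gives the eigenspace spanned by (1, 1, 0).
With v₁ = 1, v = (1, 1, 0), so v₂ = 1.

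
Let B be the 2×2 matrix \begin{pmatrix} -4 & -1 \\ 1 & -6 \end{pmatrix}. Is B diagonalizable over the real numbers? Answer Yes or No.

No

Characteristic polynomial: p(t) = t^2 + 10t + 25 = (t + 5)^2.
t = -5 has algebraic multiplicity 2; rank(B + 5I) = 1, so geometric multiplicity = 1.
Geometric multiplicity < algebraic multiplicity, so B is not diagonalizable.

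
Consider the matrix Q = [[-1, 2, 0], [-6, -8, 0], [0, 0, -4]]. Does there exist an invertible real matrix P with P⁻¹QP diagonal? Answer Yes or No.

Characteristic polynomial: p(μ) = μ^3 + 13μ^2 + 56μ + 80 = (μ + 4)^2(μ + 5).
μ = -4 has algebraic multiplicity 2; rank(Q + 4I) = 1, so geometric multiplicity = 2.
Every eigenvalue has geometric = algebraic multiplicity, so Q is diagonalizable.

Yes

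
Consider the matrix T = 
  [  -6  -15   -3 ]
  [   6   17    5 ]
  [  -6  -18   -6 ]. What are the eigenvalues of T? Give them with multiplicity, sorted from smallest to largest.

-1, 0, 6

Characteristic polynomial: p(s) = s^3 - 5s^2 - 6s = s(s - 6)(s + 1).
Roots (with multiplicity): -1, 0, 6.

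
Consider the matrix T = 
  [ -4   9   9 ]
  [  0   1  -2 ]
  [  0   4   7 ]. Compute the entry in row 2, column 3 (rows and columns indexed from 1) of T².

-16

Characteristic polynomial: λ^3 - 4λ^2 - 17λ + 60 = (λ - 5)(λ - 3)(λ + 4), so the eigenvalues are -4, 3, 5.
λ=-4: eigenvector (1, 0, 0).
λ=3: eigenvector (0, 1, -1).
λ=5: eigenvector (-1, 1, -2).
P = [[1, 0, -1], [0, 1, 1], [0, -1, -2]], D = diag(-4, 3, 5), P⁻¹ = [[1, -1, -1], [0, 2, 1], [0, -1, -1]].
T² = P·diag(16, 9, 25)·P⁻¹ = [[16, 9, 9], [0, -7, -16], [0, 32, 41]].
The requested entry is -16.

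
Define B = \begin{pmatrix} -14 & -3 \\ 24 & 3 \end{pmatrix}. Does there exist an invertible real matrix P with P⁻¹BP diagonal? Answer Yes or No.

Yes

Characteristic polynomial: p(s) = s^2 + 11s + 30 = (s + 5)(s + 6).
All 2 eigenvalues are distinct, so B is diagonalizable.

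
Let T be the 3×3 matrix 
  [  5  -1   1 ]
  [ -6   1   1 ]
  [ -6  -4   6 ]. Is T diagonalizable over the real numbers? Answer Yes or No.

No

Characteristic polynomial: p(r) = r^3 - 12r^2 + 45r - 50 = (r - 5)^2(r - 2).
r = 5 has algebraic multiplicity 2; rank(T − 5I) = 2, so geometric multiplicity = 1.
Geometric multiplicity < algebraic multiplicity, so T is not diagonalizable.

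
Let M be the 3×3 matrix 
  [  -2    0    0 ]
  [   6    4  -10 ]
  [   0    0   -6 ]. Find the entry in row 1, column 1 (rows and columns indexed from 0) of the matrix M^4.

256

Characteristic polynomial: r^3 + 4r^2 - 20r - 48 = (r - 4)(r + 2)(r + 6), so the eigenvalues are -6, -2, 4.
r=-2: eigenvector (1, -1, 0).
r=-6: eigenvector (0, 1, 1).
r=4: eigenvector (0, 1, 0).
P = [[1, 0, 0], [-1, 1, 1], [0, 1, 0]], D = diag(-2, -6, 4), P⁻¹ = [[1, 0, 0], [0, 0, 1], [1, 1, -1]].
M⁴ = P·diag(16, 1296, 256)·P⁻¹ = [[16, 0, 0], [240, 256, 1040], [0, 0, 1296]].
The requested entry is 256.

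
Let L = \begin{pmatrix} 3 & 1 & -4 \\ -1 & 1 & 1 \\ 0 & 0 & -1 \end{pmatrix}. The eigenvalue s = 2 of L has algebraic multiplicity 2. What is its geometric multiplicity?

1

L − 2I = [[1, 1, -4], [-1, -1, 1], [0, 0, -3]].
This matrix has rank 2, so its null space has dimension 3 − 2 = 1.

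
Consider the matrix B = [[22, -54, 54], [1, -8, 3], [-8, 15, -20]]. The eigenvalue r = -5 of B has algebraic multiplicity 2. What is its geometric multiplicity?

1

B + 5I = [[27, -54, 54], [1, -3, 3], [-8, 15, -15]].
This matrix has rank 2, so its null space has dimension 3 − 2 = 1.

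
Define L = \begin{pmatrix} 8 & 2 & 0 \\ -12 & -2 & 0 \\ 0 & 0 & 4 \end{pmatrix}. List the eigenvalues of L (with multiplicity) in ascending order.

Characteristic polynomial: p(r) = r^3 - 10r^2 + 32r - 32 = (r - 4)^2(r - 2).
Roots (with multiplicity): 2, 4, 4.

2, 4, 4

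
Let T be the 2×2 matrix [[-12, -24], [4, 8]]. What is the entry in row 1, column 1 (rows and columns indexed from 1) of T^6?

12288

Characteristic polynomial: λ^2 + 4λ = λ(λ + 4), so the eigenvalues are -4, 0.
λ=0: eigenvector (-2, 1).
λ=-4: eigenvector (-3, 1).
P = [[-2, -3], [1, 1]], D = diag(0, -4), P⁻¹ = [[1, 3], [-1, -2]].
T⁶ = P·diag(0, 4096)·P⁻¹ = [[12288, 24576], [-4096, -8192]].
The requested entry is 12288.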